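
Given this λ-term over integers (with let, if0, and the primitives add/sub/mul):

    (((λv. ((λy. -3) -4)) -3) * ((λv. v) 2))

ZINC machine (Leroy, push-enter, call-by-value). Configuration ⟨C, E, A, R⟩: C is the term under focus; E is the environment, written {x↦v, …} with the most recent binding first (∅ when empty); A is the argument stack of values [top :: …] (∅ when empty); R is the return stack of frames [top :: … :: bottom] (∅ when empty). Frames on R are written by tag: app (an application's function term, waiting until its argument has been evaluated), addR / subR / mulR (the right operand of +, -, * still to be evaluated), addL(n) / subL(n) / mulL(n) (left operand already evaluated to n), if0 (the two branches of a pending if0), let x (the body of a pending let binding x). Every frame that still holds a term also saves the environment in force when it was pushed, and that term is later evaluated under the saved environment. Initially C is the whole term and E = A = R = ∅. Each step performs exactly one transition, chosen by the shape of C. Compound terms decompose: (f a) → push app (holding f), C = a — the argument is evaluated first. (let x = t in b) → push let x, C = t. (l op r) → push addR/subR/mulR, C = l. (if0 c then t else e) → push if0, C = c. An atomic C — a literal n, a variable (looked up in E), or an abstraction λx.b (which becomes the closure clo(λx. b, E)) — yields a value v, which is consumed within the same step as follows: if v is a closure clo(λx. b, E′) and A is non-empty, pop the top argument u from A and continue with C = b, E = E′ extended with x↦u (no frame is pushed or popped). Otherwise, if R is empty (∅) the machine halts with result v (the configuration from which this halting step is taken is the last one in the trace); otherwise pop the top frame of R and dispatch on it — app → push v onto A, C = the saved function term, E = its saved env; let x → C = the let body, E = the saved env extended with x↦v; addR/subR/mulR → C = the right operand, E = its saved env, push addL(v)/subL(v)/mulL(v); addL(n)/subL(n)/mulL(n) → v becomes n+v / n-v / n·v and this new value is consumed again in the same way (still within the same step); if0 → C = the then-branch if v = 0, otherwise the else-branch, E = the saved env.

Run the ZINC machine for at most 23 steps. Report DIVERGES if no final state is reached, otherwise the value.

t=0: [C=(((λv. ((λy. -3) -4)) -3) * ((λv. v) 2)) | E=∅ | A=∅ | R=∅]
t=1: [C=((λv. ((λy. -3) -4)) -3) | E=∅ | A=∅ | R=[mulR]]
t=2: [C=-3 | E=∅ | A=∅ | R=[app :: mulR]]
t=3: [C=(λv. ((λy. -3) -4)) | E=∅ | A=[-3] | R=[mulR]]
t=4: [C=((λy. -3) -4) | E={v↦-3} | A=∅ | R=[mulR]]
t=5: [C=-4 | E={v↦-3} | A=∅ | R=[app :: mulR]]
t=6: [C=(λy. -3) | E={v↦-3} | A=[-4] | R=[mulR]]
t=7: [C=-3 | E={y↦-4, v↦-3} | A=∅ | R=[mulR]]
t=8: [C=((λv. v) 2) | E=∅ | A=∅ | R=[mulL(-3)]]
t=9: [C=2 | E=∅ | A=∅ | R=[app :: mulL(-3)]]
t=10: [C=(λv. v) | E=∅ | A=[2] | R=[mulL(-3)]]
t=11: [C=v | E={v↦2} | A=∅ | R=[mulL(-3)]]
→ final value -6

Answer: -6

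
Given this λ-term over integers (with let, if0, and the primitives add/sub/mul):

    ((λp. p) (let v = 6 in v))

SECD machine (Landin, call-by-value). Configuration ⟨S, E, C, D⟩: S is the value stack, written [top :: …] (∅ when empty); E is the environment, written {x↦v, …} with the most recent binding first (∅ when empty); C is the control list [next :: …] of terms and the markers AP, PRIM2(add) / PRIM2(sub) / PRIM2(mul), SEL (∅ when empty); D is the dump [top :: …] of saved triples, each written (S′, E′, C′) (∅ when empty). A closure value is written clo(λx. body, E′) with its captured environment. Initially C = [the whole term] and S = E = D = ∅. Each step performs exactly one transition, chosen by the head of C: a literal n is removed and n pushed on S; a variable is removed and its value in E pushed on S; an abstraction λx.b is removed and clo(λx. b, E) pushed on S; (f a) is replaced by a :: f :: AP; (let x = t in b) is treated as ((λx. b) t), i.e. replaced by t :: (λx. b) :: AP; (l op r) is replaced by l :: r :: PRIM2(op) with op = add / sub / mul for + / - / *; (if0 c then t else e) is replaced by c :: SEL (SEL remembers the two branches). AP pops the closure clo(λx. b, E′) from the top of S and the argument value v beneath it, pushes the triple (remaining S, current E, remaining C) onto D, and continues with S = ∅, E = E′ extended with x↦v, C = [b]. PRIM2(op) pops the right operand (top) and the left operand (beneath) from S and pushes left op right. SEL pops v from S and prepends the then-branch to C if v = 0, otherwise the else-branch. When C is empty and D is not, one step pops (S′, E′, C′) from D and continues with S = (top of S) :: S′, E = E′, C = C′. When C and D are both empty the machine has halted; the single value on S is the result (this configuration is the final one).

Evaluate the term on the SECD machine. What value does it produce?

Answer: 6

Execution trace:
[0] [S=∅ | E=∅ | C=[((λp. p) (let v = 6 in v))] | D=∅]
[1] [S=∅ | E=∅ | C=[(let v = 6 in v) :: (λp. p) :: AP] | D=∅]
[2] [S=∅ | E=∅ | C=[6 :: (λv. v) :: AP :: (λp. p) :: AP] | D=∅]
[3] [S=[6] | E=∅ | C=[(λv. v) :: AP :: (λp. p) :: AP] | D=∅]
[4] [S=[clo(λv. v, ∅) :: 6] | E=∅ | C=[AP :: (λp. p) :: AP] | D=∅]
[5] [S=∅ | E={v↦6} | C=[v] | D=[(∅, ∅, [(λp. p) :: AP])]]
[6] [S=[6] | E={v↦6} | C=∅ | D=[(∅, ∅, [(λp. p) :: AP])]]
[7] [S=[6] | E=∅ | C=[(λp. p) :: AP] | D=∅]
[8] [S=[clo(λp. p, ∅) :: 6] | E=∅ | C=[AP] | D=∅]
[9] [S=∅ | E={p↦6} | C=[p] | D=[(∅, ∅, ∅)]]
[10] [S=[6] | E={p↦6} | C=∅ | D=[(∅, ∅, ∅)]]
[11] [S=[6] | E=∅ | C=∅ | D=∅]
→ final value 6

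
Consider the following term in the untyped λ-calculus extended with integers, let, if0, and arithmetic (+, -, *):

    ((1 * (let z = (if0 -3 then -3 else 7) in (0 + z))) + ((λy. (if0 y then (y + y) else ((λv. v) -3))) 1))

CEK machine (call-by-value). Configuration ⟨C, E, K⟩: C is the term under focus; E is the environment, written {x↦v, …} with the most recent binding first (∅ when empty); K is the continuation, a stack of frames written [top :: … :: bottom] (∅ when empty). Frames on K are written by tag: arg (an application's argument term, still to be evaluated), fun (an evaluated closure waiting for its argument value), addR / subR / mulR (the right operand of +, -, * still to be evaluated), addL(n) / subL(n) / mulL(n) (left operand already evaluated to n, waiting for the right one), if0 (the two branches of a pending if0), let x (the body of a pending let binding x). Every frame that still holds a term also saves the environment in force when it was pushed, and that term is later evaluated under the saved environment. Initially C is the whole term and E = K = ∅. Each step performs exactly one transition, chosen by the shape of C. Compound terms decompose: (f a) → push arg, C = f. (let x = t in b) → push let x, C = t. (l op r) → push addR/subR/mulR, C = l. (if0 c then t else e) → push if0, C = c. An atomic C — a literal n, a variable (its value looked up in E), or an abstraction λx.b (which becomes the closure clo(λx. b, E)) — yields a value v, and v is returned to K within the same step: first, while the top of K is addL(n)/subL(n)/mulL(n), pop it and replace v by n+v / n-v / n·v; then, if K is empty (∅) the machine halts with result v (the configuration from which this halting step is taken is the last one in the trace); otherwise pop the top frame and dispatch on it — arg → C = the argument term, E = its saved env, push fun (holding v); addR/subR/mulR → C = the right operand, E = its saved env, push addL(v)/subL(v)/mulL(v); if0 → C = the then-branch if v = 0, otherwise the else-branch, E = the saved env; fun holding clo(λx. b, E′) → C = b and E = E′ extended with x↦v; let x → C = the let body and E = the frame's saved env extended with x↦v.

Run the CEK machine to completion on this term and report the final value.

step 0: [C=((1 * (let z = (if0 -3 then -3 else 7) in (0 + z))) + ((λy. (if0 y then (y + y) else ((λv. v) -3))) 1)) | E=∅ | K=∅]
step 1: [C=(1 * (let z = (if0 -3 then -3 else 7) in (0 + z))) | E=∅ | K=[addR]]
step 2: [C=1 | E=∅ | K=[mulR :: addR]]
step 3: [C=(let z = (if0 -3 then -3 else 7) in (0 + z)) | E=∅ | K=[mulL(1) :: addR]]
step 4: [C=(if0 -3 then -3 else 7) | E=∅ | K=[let z :: mulL(1) :: addR]]
step 5: [C=-3 | E=∅ | K=[if0 :: let z :: mulL(1) :: addR]]
step 6: [C=7 | E=∅ | K=[let z :: mulL(1) :: addR]]
step 7: [C=(0 + z) | E={z↦7} | K=[mulL(1) :: addR]]
step 8: [C=0 | E={z↦7} | K=[addR :: mulL(1) :: addR]]
step 9: [C=z | E={z↦7} | K=[addL(0) :: mulL(1) :: addR]]
step 10: [C=((λy. (if0 y then (y + y) else ((λv. v) -3))) 1) | E=∅ | K=[addL(7)]]
step 11: [C=(λy. (if0 y then (y + y) else ((λv. v) -3))) | E=∅ | K=[arg :: addL(7)]]
step 12: [C=1 | E=∅ | K=[fun :: addL(7)]]
step 13: [C=(if0 y then (y + y) else ((λv. v) -3)) | E={y↦1} | K=[addL(7)]]
step 14: [C=y | E={y↦1} | K=[if0 :: addL(7)]]
step 15: [C=((λv. v) -3) | E={y↦1} | K=[addL(7)]]
step 16: [C=(λv. v) | E={y↦1} | K=[arg :: addL(7)]]
step 17: [C=-3 | E={y↦1} | K=[fun :: addL(7)]]
step 18: [C=v | E={v↦-3, y↦1} | K=[addL(7)]]
→ final value 4

Answer: 4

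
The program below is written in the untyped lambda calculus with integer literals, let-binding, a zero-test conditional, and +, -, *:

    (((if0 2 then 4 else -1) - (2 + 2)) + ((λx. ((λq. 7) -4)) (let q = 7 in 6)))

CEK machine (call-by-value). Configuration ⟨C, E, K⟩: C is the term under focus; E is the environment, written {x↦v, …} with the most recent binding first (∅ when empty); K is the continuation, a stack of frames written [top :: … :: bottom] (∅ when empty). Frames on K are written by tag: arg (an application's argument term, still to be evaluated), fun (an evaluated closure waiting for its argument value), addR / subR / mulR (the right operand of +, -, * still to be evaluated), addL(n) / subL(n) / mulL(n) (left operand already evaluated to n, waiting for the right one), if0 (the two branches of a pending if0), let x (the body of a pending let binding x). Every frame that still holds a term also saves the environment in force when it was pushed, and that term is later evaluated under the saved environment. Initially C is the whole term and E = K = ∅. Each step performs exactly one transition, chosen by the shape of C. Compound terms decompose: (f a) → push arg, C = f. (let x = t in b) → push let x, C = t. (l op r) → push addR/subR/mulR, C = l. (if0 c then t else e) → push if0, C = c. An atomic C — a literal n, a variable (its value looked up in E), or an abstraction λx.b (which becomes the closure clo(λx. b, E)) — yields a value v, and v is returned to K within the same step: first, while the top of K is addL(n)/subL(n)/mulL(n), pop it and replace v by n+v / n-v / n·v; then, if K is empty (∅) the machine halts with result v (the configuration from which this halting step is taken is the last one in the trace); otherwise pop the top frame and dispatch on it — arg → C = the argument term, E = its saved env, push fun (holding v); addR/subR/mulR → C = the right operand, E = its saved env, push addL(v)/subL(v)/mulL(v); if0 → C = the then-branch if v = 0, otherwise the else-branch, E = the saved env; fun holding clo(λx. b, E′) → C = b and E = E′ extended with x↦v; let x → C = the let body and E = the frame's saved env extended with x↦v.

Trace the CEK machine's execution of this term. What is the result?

Answer: 2

Derivation:
step 0: [C=(((if0 2 then 4 else -1) - (2 + 2)) + ((λx. ((λq. 7) -4)) (let q = 7 in 6))) | E=∅ | K=∅]
step 1: [C=((if0 2 then 4 else -1) - (2 + 2)) | E=∅ | K=[addR]]
step 2: [C=(if0 2 then 4 else -1) | E=∅ | K=[subR :: addR]]
step 3: [C=2 | E=∅ | K=[if0 :: subR :: addR]]
step 4: [C=-1 | E=∅ | K=[subR :: addR]]
step 5: [C=(2 + 2) | E=∅ | K=[subL(-1) :: addR]]
step 6: [C=2 | E=∅ | K=[addR :: subL(-1) :: addR]]
step 7: [C=2 | E=∅ | K=[addL(2) :: subL(-1) :: addR]]
step 8: [C=((λx. ((λq. 7) -4)) (let q = 7 in 6)) | E=∅ | K=[addL(-5)]]
step 9: [C=(λx. ((λq. 7) -4)) | E=∅ | K=[arg :: addL(-5)]]
step 10: [C=(let q = 7 in 6) | E=∅ | K=[fun :: addL(-5)]]
step 11: [C=7 | E=∅ | K=[let q :: fun :: addL(-5)]]
step 12: [C=6 | E={q↦7} | K=[fun :: addL(-5)]]
step 13: [C=((λq. 7) -4) | E={x↦6} | K=[addL(-5)]]
step 14: [C=(λq. 7) | E={x↦6} | K=[arg :: addL(-5)]]
step 15: [C=-4 | E={x↦6} | K=[fun :: addL(-5)]]
step 16: [C=7 | E={q↦-4, x↦6} | K=[addL(-5)]]
→ final value 2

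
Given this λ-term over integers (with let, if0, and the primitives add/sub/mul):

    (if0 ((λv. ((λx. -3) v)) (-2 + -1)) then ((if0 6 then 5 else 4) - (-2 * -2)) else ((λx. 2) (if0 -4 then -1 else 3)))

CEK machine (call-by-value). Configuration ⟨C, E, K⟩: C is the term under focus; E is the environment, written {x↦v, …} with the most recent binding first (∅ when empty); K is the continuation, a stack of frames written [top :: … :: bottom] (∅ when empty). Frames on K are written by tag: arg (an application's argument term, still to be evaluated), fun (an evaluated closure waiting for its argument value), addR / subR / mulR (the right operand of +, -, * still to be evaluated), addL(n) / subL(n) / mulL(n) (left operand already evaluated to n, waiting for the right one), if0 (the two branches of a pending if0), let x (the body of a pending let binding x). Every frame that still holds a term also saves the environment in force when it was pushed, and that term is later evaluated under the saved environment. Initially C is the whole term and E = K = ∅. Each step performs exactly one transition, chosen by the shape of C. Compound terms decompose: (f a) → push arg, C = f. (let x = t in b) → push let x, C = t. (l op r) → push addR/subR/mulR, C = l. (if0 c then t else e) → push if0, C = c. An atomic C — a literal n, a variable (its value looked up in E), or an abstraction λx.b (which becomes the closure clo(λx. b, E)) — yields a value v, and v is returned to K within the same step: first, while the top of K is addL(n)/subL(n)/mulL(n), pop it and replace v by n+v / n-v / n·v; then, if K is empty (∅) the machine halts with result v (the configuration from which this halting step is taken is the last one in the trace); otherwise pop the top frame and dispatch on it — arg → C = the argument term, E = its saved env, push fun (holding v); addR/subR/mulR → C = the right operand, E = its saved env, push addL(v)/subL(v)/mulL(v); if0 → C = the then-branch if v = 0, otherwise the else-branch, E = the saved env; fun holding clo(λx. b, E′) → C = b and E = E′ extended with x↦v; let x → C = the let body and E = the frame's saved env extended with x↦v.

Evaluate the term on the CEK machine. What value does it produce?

Answer: 2

Machine steps:
step 0: ⟨C=(if0 ((λv. ((λx. -3) v)) (-2 + -1)) then ((if0 6 then 5 else 4) - (-2 * -2)) else ((λx. 2) (if0 -4 then -1 else 3))); E=∅; K=∅⟩
step 1: ⟨C=((λv. ((λx. -3) v)) (-2 + -1)); E=∅; K=[if0]⟩
step 2: ⟨C=(λv. ((λx. -3) v)); E=∅; K=[arg :: if0]⟩
step 3: ⟨C=(-2 + -1); E=∅; K=[fun :: if0]⟩
step 4: ⟨C=-2; E=∅; K=[addR :: fun :: if0]⟩
step 5: ⟨C=-1; E=∅; K=[addL(-2) :: fun :: if0]⟩
step 6: ⟨C=((λx. -3) v); E={v↦-3}; K=[if0]⟩
step 7: ⟨C=(λx. -3); E={v↦-3}; K=[arg :: if0]⟩
step 8: ⟨C=v; E={v↦-3}; K=[fun :: if0]⟩
step 9: ⟨C=-3; E={x↦-3, v↦-3}; K=[if0]⟩
step 10: ⟨C=((λx. 2) (if0 -4 then -1 else 3)); E=∅; K=∅⟩
step 11: ⟨C=(λx. 2); E=∅; K=[arg]⟩
step 12: ⟨C=(if0 -4 then -1 else 3); E=∅; K=[fun]⟩
step 13: ⟨C=-4; E=∅; K=[if0 :: fun]⟩
step 14: ⟨C=3; E=∅; K=[fun]⟩
step 15: ⟨C=2; E={x↦3}; K=∅⟩
→ final value 2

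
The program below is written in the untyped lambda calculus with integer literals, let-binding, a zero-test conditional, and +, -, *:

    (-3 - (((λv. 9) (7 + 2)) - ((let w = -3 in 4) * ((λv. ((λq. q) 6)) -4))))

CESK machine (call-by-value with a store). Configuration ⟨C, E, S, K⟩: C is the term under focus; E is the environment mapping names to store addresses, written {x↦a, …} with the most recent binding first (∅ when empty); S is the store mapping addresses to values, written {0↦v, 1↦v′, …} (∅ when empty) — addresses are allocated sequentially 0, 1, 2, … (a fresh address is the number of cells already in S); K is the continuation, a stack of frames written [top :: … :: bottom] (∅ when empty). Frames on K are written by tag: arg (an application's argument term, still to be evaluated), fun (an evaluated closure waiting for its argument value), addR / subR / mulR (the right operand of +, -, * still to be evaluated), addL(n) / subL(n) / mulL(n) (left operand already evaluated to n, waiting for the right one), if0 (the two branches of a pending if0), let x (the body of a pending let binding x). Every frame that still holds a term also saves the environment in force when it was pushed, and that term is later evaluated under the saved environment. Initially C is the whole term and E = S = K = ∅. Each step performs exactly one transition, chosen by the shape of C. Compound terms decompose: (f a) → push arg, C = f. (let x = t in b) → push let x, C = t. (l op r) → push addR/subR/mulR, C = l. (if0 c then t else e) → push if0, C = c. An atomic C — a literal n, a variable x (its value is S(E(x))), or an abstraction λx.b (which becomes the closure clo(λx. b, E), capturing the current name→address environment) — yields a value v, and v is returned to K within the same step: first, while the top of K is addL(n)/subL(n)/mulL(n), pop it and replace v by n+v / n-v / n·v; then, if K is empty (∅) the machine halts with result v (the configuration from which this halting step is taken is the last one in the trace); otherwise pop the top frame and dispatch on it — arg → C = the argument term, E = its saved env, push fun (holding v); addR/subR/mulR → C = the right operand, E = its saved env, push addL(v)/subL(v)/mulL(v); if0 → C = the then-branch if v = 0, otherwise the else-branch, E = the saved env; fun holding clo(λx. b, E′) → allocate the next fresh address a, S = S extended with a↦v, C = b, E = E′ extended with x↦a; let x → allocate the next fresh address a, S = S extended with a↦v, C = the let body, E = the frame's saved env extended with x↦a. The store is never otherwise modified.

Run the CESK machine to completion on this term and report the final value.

t=0: <C=(-3 - (((λv. 9) (7 + 2)) - ((let w = -3 in 4) * ((λv. ((λq. q) 6)) -4)))), E=∅, S=∅, K=∅>
t=1: <C=-3, E=∅, S=∅, K=[subR]>
t=2: <C=(((λv. 9) (7 + 2)) - ((let w = -3 in 4) * ((λv. ((λq. q) 6)) -4))), E=∅, S=∅, K=[subL(-3)]>
t=3: <C=((λv. 9) (7 + 2)), E=∅, S=∅, K=[subR :: subL(-3)]>
t=4: <C=(λv. 9), E=∅, S=∅, K=[arg :: subR :: subL(-3)]>
t=5: <C=(7 + 2), E=∅, S=∅, K=[fun :: subR :: subL(-3)]>
t=6: <C=7, E=∅, S=∅, K=[addR :: fun :: subR :: subL(-3)]>
t=7: <C=2, E=∅, S=∅, K=[addL(7) :: fun :: subR :: subL(-3)]>
t=8: <C=9, E={v↦0}, S={0↦9}, K=[subR :: subL(-3)]>
t=9: <C=((let w = -3 in 4) * ((λv. ((λq. q) 6)) -4)), E=∅, S={0↦9}, K=[subL(9) :: subL(-3)]>
t=10: <C=(let w = -3 in 4), E=∅, S={0↦9}, K=[mulR :: subL(9) :: subL(-3)]>
t=11: <C=-3, E=∅, S={0↦9}, K=[let w :: mulR :: subL(9) :: subL(-3)]>
t=12: <C=4, E={w↦1}, S={0↦9, 1↦-3}, K=[mulR :: subL(9) :: subL(-3)]>
t=13: <C=((λv. ((λq. q) 6)) -4), E=∅, S={0↦9, 1↦-3}, K=[mulL(4) :: subL(9) :: subL(-3)]>
t=14: <C=(λv. ((λq. q) 6)), E=∅, S={0↦9, 1↦-3}, K=[arg :: mulL(4) :: subL(9) :: subL(-3)]>
t=15: <C=-4, E=∅, S={0↦9, 1↦-3}, K=[fun :: mulL(4) :: subL(9) :: subL(-3)]>
t=16: <C=((λq. q) 6), E={v↦2}, S={0↦9, 1↦-3, 2↦-4}, K=[mulL(4) :: subL(9) :: subL(-3)]>
t=17: <C=(λq. q), E={v↦2}, S={0↦9, 1↦-3, 2↦-4}, K=[arg :: mulL(4) :: subL(9) :: subL(-3)]>
t=18: <C=6, E={v↦2}, S={0↦9, 1↦-3, 2↦-4}, K=[fun :: mulL(4) :: subL(9) :: subL(-3)]>
t=19: <C=q, E={q↦3, v↦2}, S={0↦9, 1↦-3, 2↦-4, 3↦6}, K=[mulL(4) :: subL(9) :: subL(-3)]>
→ final value 12

Answer: 12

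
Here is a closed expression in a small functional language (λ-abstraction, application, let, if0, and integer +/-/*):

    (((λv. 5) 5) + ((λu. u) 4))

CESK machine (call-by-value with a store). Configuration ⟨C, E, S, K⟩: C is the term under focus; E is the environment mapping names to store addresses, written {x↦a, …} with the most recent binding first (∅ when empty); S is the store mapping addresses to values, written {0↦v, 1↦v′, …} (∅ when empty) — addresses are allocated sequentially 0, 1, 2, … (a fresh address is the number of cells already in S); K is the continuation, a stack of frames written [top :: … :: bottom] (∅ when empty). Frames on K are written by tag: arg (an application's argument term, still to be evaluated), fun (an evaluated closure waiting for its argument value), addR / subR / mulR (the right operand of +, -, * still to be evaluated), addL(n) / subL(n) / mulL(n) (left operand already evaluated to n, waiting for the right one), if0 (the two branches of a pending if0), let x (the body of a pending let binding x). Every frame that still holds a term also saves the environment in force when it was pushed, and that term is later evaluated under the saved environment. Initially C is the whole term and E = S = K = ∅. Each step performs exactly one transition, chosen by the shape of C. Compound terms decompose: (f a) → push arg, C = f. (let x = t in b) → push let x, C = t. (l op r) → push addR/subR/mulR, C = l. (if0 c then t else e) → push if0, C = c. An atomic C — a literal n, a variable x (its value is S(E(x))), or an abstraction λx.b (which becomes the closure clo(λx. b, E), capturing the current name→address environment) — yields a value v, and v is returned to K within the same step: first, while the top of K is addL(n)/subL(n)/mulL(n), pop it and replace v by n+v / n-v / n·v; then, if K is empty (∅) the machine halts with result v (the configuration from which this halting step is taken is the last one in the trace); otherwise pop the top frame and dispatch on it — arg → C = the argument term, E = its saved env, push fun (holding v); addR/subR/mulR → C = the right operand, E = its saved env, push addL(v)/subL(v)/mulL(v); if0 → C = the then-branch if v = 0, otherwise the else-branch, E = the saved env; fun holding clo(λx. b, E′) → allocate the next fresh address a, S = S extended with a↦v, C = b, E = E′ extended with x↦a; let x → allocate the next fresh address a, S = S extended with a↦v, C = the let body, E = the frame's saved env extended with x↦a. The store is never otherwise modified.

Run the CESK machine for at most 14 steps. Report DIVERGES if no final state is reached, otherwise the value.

0. <C=(((λv. 5) 5) + ((λu. u) 4)), E=∅, S=∅, K=∅>
1. <C=((λv. 5) 5), E=∅, S=∅, K=[addR]>
2. <C=(λv. 5), E=∅, S=∅, K=[arg :: addR]>
3. <C=5, E=∅, S=∅, K=[fun :: addR]>
4. <C=5, E={v↦0}, S={0↦5}, K=[addR]>
5. <C=((λu. u) 4), E=∅, S={0↦5}, K=[addL(5)]>
6. <C=(λu. u), E=∅, S={0↦5}, K=[arg :: addL(5)]>
7. <C=4, E=∅, S={0↦5}, K=[fun :: addL(5)]>
8. <C=u, E={u↦1}, S={0↦5, 1↦4}, K=[addL(5)]>
→ final value 9

Answer: 9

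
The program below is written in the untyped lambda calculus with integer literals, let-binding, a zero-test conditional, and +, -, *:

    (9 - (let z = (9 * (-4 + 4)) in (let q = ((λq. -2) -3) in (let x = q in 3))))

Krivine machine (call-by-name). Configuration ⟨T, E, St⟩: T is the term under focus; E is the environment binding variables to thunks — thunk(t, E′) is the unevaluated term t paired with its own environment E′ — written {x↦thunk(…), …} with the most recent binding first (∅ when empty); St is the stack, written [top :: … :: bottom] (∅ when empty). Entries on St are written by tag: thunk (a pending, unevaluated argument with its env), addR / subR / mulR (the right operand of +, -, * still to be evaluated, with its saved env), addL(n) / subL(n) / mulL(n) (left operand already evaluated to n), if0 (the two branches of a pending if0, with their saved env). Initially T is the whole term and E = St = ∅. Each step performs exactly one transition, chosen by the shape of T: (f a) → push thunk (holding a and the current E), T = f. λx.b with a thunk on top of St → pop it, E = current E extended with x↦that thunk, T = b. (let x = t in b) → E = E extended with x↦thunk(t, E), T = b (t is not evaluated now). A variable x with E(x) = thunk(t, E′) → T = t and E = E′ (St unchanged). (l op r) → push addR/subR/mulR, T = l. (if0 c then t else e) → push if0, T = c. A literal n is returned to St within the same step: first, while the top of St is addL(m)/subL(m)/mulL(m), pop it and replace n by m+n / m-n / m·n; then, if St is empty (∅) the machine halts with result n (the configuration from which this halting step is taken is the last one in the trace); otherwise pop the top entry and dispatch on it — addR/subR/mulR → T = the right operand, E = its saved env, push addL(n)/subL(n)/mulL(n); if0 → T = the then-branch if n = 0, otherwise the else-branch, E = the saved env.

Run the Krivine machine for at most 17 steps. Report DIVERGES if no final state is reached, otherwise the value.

[0] ⟨T=(9 - (let z = (9 * (-4 + 4)) in (let q = ((λq. -2) -3) in (let x = q in 3)))); E=∅; St=∅⟩
[1] ⟨T=9; E=∅; St=[subR]⟩
[2] ⟨T=(let z = (9 * (-4 + 4)) in (let q = ((λq. -2) -3) in (let x = q in 3))); E=∅; St=[subL(9)]⟩
[3] ⟨T=(let q = ((λq. -2) -3) in (let x = q in 3)); E={z↦thunk((9 * (-4 + 4)), ∅)}; St=[subL(9)]⟩
[4] ⟨T=(let x = q in 3); E={q↦thunk(((λq. -2) -3), {z↦thunk((9 * (-4 + 4)), ∅)}), z↦thunk((9 * (-4 + 4)), ∅)}; St=[subL(9)]⟩
[5] ⟨T=3; E={x↦thunk(q, {q↦thunk(((λq. -2) -3), {z↦thunk((9 * (-4 + 4)), ∅)}), z↦thunk((9 * (-4 + 4)), ∅)}), q↦thunk(((λq. -2) -3), {z↦thunk((9 * (-4 + 4)), ∅)}), z↦thunk((9 * (-4 + 4)), ∅)}; St=[subL(9)]⟩
→ final value 6

Answer: 6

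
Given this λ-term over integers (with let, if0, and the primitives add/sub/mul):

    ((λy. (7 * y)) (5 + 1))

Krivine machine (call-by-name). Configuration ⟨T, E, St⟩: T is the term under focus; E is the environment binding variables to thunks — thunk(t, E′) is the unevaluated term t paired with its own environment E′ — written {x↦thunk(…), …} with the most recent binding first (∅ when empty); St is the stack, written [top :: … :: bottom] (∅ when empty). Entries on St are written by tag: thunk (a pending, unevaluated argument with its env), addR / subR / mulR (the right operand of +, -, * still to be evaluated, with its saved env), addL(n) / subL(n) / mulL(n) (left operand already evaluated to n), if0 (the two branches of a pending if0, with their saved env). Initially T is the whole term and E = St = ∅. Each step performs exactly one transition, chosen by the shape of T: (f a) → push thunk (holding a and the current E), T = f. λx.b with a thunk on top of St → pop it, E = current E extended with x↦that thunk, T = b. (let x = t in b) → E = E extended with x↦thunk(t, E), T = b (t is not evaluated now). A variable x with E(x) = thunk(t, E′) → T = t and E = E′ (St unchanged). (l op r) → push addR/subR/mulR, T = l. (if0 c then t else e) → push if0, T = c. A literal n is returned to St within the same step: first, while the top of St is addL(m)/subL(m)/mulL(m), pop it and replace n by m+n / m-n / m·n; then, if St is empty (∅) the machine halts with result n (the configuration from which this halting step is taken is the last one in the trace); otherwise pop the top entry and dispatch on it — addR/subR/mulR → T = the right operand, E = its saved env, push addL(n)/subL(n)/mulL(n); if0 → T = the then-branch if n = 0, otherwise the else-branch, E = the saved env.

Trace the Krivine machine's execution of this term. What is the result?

Answer: 42

Execution trace:
0. ⟨T=((λy. (7 * y)) (5 + 1)); E=∅; St=∅⟩
1. ⟨T=(λy. (7 * y)); E=∅; St=[thunk]⟩
2. ⟨T=(7 * y); E={y↦thunk((5 + 1), ∅)}; St=∅⟩
3. ⟨T=7; E={y↦thunk((5 + 1), ∅)}; St=[mulR]⟩
4. ⟨T=y; E={y↦thunk((5 + 1), ∅)}; St=[mulL(7)]⟩
5. ⟨T=(5 + 1); E=∅; St=[mulL(7)]⟩
6. ⟨T=5; E=∅; St=[addR :: mulL(7)]⟩
7. ⟨T=1; E=∅; St=[addL(5) :: mulL(7)]⟩
→ final value 42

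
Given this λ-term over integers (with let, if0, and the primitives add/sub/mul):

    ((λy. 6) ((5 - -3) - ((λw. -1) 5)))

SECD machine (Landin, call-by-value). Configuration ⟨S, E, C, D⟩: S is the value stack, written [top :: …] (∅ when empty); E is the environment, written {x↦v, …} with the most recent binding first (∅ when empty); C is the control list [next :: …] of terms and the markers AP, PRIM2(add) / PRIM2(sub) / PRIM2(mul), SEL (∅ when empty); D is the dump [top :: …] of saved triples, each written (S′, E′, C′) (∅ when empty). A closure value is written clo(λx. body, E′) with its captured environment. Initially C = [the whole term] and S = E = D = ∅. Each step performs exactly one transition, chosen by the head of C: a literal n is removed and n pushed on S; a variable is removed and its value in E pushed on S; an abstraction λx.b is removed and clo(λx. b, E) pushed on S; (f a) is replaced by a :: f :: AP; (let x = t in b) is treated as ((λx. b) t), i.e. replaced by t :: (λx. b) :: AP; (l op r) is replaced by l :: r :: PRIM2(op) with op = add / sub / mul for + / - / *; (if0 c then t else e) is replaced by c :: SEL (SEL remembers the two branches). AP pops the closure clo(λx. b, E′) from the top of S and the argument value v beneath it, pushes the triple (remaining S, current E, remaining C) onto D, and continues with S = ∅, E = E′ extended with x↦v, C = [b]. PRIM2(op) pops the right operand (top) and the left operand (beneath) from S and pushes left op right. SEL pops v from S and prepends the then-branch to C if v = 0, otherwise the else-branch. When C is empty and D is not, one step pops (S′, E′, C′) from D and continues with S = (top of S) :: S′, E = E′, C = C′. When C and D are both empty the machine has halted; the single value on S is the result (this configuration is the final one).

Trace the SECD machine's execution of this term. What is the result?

step 0: [S=∅ | E=∅ | C=[((λy. 6) ((5 - -3) - ((λw. -1) 5)))] | D=∅]
step 1: [S=∅ | E=∅ | C=[((5 - -3) - ((λw. -1) 5)) :: (λy. 6) :: AP] | D=∅]
step 2: [S=∅ | E=∅ | C=[(5 - -3) :: ((λw. -1) 5) :: PRIM2(sub) :: (λy. 6) :: AP] | D=∅]
step 3: [S=∅ | E=∅ | C=[5 :: -3 :: PRIM2(sub) :: ((λw. -1) 5) :: PRIM2(sub) :: (λy. 6) :: AP] | D=∅]
step 4: [S=[5] | E=∅ | C=[-3 :: PRIM2(sub) :: ((λw. -1) 5) :: PRIM2(sub) :: (λy. 6) :: AP] | D=∅]
step 5: [S=[-3 :: 5] | E=∅ | C=[PRIM2(sub) :: ((λw. -1) 5) :: PRIM2(sub) :: (λy. 6) :: AP] | D=∅]
step 6: [S=[8] | E=∅ | C=[((λw. -1) 5) :: PRIM2(sub) :: (λy. 6) :: AP] | D=∅]
step 7: [S=[8] | E=∅ | C=[5 :: (λw. -1) :: AP :: PRIM2(sub) :: (λy. 6) :: AP] | D=∅]
step 8: [S=[5 :: 8] | E=∅ | C=[(λw. -1) :: AP :: PRIM2(sub) :: (λy. 6) :: AP] | D=∅]
step 9: [S=[clo(λw. -1, ∅) :: 5 :: 8] | E=∅ | C=[AP :: PRIM2(sub) :: (λy. 6) :: AP] | D=∅]
step 10: [S=∅ | E={w↦5} | C=[-1] | D=[([8], ∅, [PRIM2(sub) :: (λy. 6) :: AP])]]
step 11: [S=[-1] | E={w↦5} | C=∅ | D=[([8], ∅, [PRIM2(sub) :: (λy. 6) :: AP])]]
step 12: [S=[-1 :: 8] | E=∅ | C=[PRIM2(sub) :: (λy. 6) :: AP] | D=∅]
step 13: [S=[9] | E=∅ | C=[(λy. 6) :: AP] | D=∅]
step 14: [S=[clo(λy. 6, ∅) :: 9] | E=∅ | C=[AP] | D=∅]
step 15: [S=∅ | E={y↦9} | C=[6] | D=[(∅, ∅, ∅)]]
step 16: [S=[6] | E={y↦9} | C=∅ | D=[(∅, ∅, ∅)]]
step 17: [S=[6] | E=∅ | C=∅ | D=∅]
→ final value 6

Answer: 6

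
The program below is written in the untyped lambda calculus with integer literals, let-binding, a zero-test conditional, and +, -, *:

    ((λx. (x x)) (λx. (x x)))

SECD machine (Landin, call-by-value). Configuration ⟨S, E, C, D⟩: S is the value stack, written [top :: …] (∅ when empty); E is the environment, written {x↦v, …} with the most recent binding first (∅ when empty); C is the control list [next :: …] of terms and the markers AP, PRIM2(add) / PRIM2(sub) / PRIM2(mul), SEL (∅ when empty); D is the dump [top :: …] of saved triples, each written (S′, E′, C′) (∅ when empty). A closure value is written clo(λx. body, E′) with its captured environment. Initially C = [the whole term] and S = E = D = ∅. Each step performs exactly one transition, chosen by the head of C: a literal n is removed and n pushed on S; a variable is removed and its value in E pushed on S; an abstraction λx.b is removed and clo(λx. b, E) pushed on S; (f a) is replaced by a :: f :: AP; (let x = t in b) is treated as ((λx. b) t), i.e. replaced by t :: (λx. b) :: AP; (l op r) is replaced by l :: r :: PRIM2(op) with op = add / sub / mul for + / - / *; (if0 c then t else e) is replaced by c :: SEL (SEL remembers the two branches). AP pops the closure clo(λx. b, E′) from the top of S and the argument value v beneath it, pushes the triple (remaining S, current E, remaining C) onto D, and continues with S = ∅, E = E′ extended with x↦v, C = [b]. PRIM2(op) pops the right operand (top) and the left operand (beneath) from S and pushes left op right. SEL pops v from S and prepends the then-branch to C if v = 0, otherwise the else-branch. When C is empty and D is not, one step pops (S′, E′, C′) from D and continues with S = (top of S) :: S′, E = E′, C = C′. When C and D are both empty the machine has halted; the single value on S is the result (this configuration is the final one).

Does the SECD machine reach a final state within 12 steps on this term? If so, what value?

0. ⟨S=∅; E=∅; C=[((λx. (x x)) (λx. (x x)))]; D=∅⟩
1. ⟨S=∅; E=∅; C=[(λx. (x x)) :: (λx. (x x)) :: AP]; D=∅⟩
2. ⟨S=[clo(λx. (x x), ∅)]; E=∅; C=[(λx. (x x)) :: AP]; D=∅⟩
3. ⟨S=[clo(λx. (x x), ∅) :: clo(λx. (x x), ∅)]; E=∅; C=[AP]; D=∅⟩
4. ⟨S=∅; E={x↦clo(λx. (x x), ∅)}; C=[(x x)]; D=[(∅, ∅, ∅)]⟩
5. ⟨S=∅; E={x↦clo(λx. (x x), ∅)}; C=[x :: x :: AP]; D=[(∅, ∅, ∅)]⟩
6. ⟨S=[clo(λx. (x x), ∅)]; E={x↦clo(λx. (x x), ∅)}; C=[x :: AP]; D=[(∅, ∅, ∅)]⟩
7. ⟨S=[clo(λx. (x x), ∅) :: clo(λx. (x x), ∅)]; E={x↦clo(λx. (x x), ∅)}; C=[AP]; D=[(∅, ∅, ∅)]⟩
8. ⟨S=∅; E={x↦clo(λx. (x x), ∅)}; C=[(x x)]; D=[(∅, {x↦clo(λx. (x x), ∅)}, ∅) :: (∅, ∅, ∅)]⟩
9. ⟨S=∅; E={x↦clo(λx. (x x), ∅)}; C=[x :: x :: AP]; D=[(∅, {x↦clo(λx. (x x), ∅)}, ∅) :: (∅, ∅, ∅)]⟩
10. ⟨S=[clo(λx. (x x), ∅)]; E={x↦clo(λx. (x x), ∅)}; C=[x :: AP]; D=[(∅, {x↦clo(λx. (x x), ∅)}, ∅) :: (∅, ∅, ∅)]⟩
11. ⟨S=[clo(λx. (x x), ∅) :: clo(λx. (x x), ∅)]; E={x↦clo(λx. (x x), ∅)}; C=[AP]; D=[(∅, {x↦clo(λx. (x x), ∅)}, ∅) :: (∅, ∅, ∅)]⟩
12. ⟨S=∅; E={x↦clo(λx. (x x), ∅)}; C=[(x x)]; D=[(∅, {x↦clo(λx. (x x), ∅)}, ∅) :: (∅, {x↦clo(λx. (x x), ∅)}, ∅) :: (∅, ∅, ∅)]⟩
→ 12 transitions taken and the configuration is still not final: no result within 12 steps

Answer: DIVERGES (no final state within 12 steps)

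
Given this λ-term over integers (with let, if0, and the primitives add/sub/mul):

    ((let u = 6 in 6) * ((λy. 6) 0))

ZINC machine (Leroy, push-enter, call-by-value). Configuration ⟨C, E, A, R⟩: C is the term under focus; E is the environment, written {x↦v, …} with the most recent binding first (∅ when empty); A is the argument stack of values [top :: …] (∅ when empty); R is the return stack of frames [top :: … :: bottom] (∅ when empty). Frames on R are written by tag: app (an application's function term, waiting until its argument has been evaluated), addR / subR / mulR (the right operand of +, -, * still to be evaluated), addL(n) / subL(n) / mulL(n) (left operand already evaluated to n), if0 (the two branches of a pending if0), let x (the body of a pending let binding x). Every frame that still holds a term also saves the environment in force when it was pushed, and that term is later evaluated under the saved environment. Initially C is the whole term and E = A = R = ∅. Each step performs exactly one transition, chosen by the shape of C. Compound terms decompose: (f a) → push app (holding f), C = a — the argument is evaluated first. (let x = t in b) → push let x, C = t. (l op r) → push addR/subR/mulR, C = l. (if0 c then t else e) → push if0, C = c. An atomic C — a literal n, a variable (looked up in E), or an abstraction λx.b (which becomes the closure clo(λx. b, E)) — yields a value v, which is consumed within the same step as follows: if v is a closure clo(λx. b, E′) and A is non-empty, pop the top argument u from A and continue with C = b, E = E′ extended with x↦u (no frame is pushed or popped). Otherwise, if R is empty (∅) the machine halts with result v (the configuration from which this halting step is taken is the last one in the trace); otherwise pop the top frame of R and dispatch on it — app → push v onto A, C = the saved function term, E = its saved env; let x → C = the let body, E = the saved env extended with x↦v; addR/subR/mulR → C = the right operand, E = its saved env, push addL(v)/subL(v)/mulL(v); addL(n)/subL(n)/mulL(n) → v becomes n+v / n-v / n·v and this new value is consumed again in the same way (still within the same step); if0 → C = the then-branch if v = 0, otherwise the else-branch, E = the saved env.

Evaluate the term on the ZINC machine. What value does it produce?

Answer: 36

Derivation:
[0] <C=((let u = 6 in 6) * ((λy. 6) 0)), E=∅, A=∅, R=∅>
[1] <C=(let u = 6 in 6), E=∅, A=∅, R=[mulR]>
[2] <C=6, E=∅, A=∅, R=[let u :: mulR]>
[3] <C=6, E={u↦6}, A=∅, R=[mulR]>
[4] <C=((λy. 6) 0), E=∅, A=∅, R=[mulL(6)]>
[5] <C=0, E=∅, A=∅, R=[app :: mulL(6)]>
[6] <C=(λy. 6), E=∅, A=[0], R=[mulL(6)]>
[7] <C=6, E={y↦0}, A=∅, R=[mulL(6)]>
→ final value 36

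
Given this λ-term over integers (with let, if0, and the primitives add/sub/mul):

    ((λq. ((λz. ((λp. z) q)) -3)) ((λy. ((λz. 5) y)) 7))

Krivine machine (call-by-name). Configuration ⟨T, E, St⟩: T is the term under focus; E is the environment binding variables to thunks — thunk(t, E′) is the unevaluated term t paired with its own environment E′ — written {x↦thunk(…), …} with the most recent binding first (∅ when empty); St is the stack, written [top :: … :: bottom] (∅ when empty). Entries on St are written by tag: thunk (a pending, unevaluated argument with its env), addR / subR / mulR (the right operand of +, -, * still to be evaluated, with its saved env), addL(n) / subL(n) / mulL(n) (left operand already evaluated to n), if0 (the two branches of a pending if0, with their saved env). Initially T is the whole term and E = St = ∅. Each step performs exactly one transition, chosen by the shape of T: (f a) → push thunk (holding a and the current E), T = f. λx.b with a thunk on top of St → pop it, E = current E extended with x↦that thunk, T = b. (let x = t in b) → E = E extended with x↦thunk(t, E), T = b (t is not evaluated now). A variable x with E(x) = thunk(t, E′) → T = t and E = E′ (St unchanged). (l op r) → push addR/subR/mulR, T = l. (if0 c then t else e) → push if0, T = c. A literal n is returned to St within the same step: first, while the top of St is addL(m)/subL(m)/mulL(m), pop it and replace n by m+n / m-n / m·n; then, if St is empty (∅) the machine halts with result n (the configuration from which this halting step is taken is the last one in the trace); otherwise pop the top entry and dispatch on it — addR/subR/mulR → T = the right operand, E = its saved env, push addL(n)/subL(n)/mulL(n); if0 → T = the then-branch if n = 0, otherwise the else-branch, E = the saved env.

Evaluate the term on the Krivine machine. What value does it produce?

t=0: <T=((λq. ((λz. ((λp. z) q)) -3)) ((λy. ((λz. 5) y)) 7)), E=∅, St=∅>
t=1: <T=(λq. ((λz. ((λp. z) q)) -3)), E=∅, St=[thunk]>
t=2: <T=((λz. ((λp. z) q)) -3), E={q↦thunk(((λy. ((λz. 5) y)) 7), ∅)}, St=∅>
t=3: <T=(λz. ((λp. z) q)), E={q↦thunk(((λy. ((λz. 5) y)) 7), ∅)}, St=[thunk]>
t=4: <T=((λp. z) q), E={z↦thunk(-3, {q↦thunk(((λy. ((λz. 5) y)) 7), ∅)}), q↦thunk(((λy. ((λz. 5) y)) 7), ∅)}, St=∅>
t=5: <T=(λp. z), E={z↦thunk(-3, {q↦thunk(((λy. ((λz. 5) y)) 7), ∅)}), q↦thunk(((λy. ((λz. 5) y)) 7), ∅)}, St=[thunk]>
t=6: <T=z, E={p↦thunk(q, {z↦thunk(-3, {q↦thunk(((λy. ((λz. 5) y)) 7), ∅)}), q↦thunk(((λy. ((λz. 5) y)) 7), ∅)}), z↦thunk(-3, {q↦thunk(((λy. ((λz. 5) y)) 7), ∅)}), q↦thunk(((λy. ((λz. 5) y)) 7), ∅)}, St=∅>
t=7: <T=-3, E={q↦thunk(((λy. ((λz. 5) y)) 7), ∅)}, St=∅>
→ final value -3

Answer: -3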